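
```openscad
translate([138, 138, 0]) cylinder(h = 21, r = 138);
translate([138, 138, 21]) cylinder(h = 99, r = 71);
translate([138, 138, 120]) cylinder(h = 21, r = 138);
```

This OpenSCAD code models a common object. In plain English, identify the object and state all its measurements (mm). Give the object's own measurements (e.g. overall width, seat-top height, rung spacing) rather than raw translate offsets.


A spool: two coaxial disc flanges of radius 138 mm and thickness 21 mm, joined by a core cylinder of radius 71 mm and height 99 mm. The lower flange rests on z = 0 and the three cylinders share a vertical axis.


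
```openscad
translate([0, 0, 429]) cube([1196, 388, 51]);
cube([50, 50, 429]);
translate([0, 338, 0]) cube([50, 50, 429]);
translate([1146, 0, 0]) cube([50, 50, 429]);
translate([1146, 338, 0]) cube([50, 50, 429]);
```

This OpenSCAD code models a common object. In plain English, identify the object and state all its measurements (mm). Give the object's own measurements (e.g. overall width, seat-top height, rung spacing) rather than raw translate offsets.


A long wooden bench with a 1196 mm (x) × 388 mm (y) seat, 51 mm thick, its top surface 480 mm above the floor. Four 50 mm square legs at the seat corners, flush with the edges, run from z = 0 to the seat underside.


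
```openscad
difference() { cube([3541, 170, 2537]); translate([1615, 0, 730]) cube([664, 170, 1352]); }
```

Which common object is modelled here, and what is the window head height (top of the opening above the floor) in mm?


A wall with a window opening. The window head height is 2082 mm.

A wall with a rectangular opening subtracted — a window. Sill at z = 730, opening 1352 mm tall, so the head is at 730 + 1352 = 2082 mm.


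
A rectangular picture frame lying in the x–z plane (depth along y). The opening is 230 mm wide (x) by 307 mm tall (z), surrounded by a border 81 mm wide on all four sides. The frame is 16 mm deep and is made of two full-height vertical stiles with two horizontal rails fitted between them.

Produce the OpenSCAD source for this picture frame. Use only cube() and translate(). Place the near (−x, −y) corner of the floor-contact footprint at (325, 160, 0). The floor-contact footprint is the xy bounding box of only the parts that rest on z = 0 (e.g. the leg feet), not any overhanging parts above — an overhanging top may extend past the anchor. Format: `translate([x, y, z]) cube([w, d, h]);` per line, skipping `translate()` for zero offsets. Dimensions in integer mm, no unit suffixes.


translate([325, 160, 0]) cube([81, 16, 469]);
translate([636, 160, 0]) cube([81, 16, 469]);
translate([406, 160, 0]) cube([230, 16, 81]);
translate([406, 160, 388]) cube([230, 16, 81]);


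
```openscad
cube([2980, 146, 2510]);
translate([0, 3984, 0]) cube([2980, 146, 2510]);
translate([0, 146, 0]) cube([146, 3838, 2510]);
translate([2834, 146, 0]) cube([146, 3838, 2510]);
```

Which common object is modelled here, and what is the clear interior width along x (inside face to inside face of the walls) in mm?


A house (or room) frame. The interior width is 2688 mm.

Four 2510 mm walls enclosing a rectangle with no floor or roof — a room or house frame. Outside width is 2980 mm and wall thickness is 146 mm, so the interior width is 2980 − 2 × 146 = 2688 mm.


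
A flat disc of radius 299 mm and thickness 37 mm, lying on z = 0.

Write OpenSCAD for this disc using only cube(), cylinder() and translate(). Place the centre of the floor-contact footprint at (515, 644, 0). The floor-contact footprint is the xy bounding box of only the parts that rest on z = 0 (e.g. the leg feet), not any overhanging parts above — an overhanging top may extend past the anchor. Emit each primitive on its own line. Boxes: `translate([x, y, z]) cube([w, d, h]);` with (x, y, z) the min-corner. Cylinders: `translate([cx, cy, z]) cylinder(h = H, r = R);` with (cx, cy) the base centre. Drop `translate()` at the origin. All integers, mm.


translate([515, 644, 0]) cylinder(h = 37, r = 299);


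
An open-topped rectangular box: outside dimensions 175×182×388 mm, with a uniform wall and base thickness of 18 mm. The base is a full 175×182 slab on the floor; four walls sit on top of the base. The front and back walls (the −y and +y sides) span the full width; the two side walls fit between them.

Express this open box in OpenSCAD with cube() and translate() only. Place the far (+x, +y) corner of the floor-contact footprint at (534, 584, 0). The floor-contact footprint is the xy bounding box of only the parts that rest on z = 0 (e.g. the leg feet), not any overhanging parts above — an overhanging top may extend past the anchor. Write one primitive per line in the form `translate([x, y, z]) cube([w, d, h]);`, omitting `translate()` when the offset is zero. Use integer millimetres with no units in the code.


translate([359, 402, 0]) cube([175, 182, 18]);
translate([359, 402, 18]) cube([175, 18, 370]);
translate([359, 566, 18]) cube([175, 18, 370]);
translate([359, 420, 18]) cube([18, 146, 370]);
translate([516, 420, 18]) cube([18, 146, 370]);


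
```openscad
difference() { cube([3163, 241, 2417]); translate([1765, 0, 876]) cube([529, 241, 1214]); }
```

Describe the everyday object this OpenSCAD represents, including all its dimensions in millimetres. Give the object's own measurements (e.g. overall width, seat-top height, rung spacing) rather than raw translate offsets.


A wall 3163 mm long (x), 241 mm thick (y), 2417 mm tall, with a rectangular window opening cut through it. The opening is 529 mm wide and 1214 mm tall; its sill is at z = 876 mm and its near (−x) edge is 1765 mm from the wall's −x end. The opening passes through the full wall thickness.


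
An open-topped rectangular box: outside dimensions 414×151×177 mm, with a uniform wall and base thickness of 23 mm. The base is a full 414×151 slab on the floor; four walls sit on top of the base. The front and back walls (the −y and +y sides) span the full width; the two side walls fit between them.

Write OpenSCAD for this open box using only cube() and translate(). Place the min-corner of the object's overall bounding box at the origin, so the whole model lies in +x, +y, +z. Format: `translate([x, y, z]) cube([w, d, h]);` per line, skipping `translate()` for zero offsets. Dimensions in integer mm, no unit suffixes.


cube([414, 151, 23]);
translate([0, 0, 23]) cube([414, 23, 154]);
translate([0, 128, 23]) cube([414, 23, 154]);
translate([0, 23, 23]) cube([23, 105, 154]);
translate([391, 23, 23]) cube([23, 105, 154]);


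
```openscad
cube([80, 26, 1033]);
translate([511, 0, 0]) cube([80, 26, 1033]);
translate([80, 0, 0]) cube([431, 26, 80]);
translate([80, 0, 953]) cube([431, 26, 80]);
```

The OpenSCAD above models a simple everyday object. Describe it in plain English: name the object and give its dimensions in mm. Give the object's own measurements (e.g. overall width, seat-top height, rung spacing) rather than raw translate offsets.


A rectangular picture frame lying in the x–z plane (depth along y). The opening is 431 mm wide (x) by 873 mm tall (z), surrounded by a border 80 mm wide on all four sides. The frame is 26 mm deep and is made of two full-height vertical stiles with two horizontal rails fitted between them.


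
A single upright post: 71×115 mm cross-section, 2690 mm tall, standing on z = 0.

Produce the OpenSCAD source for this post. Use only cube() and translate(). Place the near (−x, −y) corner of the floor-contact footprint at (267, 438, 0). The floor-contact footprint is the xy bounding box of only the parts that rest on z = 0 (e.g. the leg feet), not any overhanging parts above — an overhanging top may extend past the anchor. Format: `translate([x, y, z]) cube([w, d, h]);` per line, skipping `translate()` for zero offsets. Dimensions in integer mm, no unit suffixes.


translate([267, 438, 0]) cube([71, 115, 2690]);


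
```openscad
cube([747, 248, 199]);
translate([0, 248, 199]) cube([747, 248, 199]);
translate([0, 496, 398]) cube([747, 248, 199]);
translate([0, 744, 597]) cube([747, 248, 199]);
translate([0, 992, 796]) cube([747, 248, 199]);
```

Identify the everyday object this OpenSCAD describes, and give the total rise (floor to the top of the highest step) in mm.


A staircase. The total rise is 995 mm.

5 identical blocks, each offset up and back from the previous — a staircase. Each step is 199 mm tall and there are 5 of them, so the total rise is 5 × 199 = 995 mm.


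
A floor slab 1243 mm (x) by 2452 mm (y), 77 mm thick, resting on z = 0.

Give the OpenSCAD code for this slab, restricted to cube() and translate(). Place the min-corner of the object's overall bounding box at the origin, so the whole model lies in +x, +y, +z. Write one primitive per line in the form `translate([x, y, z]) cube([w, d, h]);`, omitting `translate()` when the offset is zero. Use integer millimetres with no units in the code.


cube([1243, 2452, 77]);


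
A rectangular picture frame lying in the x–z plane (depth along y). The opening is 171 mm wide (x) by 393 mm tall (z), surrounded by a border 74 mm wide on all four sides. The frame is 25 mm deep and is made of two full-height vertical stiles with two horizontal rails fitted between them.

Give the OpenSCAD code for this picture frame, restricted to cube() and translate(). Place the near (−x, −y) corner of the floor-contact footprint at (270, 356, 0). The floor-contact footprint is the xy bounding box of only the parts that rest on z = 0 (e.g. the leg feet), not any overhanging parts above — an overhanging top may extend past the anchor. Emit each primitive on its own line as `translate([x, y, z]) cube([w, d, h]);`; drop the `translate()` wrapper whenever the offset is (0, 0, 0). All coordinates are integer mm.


translate([270, 356, 0]) cube([74, 25, 541]);
translate([515, 356, 0]) cube([74, 25, 541]);
translate([344, 356, 0]) cube([171, 25, 74]);
translate([344, 356, 467]) cube([171, 25, 74]);


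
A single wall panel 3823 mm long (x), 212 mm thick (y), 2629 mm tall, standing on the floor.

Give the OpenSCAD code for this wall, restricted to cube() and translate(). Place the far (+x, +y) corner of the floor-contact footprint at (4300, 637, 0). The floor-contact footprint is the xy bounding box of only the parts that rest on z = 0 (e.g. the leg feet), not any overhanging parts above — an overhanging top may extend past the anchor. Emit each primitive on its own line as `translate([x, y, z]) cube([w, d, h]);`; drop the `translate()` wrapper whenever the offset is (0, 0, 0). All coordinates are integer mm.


translate([477, 425, 0]) cube([3823, 212, 2629]);


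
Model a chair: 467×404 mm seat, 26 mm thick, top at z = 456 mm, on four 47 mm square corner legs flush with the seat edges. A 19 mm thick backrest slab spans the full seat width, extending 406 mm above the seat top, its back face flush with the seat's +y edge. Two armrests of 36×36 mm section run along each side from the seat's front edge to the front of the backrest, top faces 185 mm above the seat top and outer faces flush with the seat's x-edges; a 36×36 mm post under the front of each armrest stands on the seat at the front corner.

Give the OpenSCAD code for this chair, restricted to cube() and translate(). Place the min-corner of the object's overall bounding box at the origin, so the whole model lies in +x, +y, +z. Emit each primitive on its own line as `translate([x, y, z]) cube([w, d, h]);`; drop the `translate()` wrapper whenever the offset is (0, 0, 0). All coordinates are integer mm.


translate([0, 0, 430]) cube([467, 404, 26]);
cube([47, 47, 430]);
translate([420, 0, 0]) cube([47, 47, 430]);
translate([0, 357, 0]) cube([47, 47, 430]);
translate([420, 357, 0]) cube([47, 47, 430]);
translate([0, 385, 456]) cube([467, 19, 406]);
translate([0, 0, 605]) cube([36, 385, 36]);
translate([431, 0, 605]) cube([36, 385, 36]);
translate([0, 0, 456]) cube([36, 36, 149]);
translate([431, 0, 456]) cube([36, 36, 149]);


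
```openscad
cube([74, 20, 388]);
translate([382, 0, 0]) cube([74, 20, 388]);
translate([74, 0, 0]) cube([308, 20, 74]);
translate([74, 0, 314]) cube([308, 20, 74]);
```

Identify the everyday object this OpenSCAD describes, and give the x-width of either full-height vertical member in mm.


A picture frame. The border width is 74 mm.

Four thin pieces enclosing a rectangular opening — a picture frame. The two full-height stiles are 388 mm tall; the top rail sits at z = 314 and is 74 mm tall, so the border above the opening is 388 − 314 = 74 mm, matching the stile x-width.


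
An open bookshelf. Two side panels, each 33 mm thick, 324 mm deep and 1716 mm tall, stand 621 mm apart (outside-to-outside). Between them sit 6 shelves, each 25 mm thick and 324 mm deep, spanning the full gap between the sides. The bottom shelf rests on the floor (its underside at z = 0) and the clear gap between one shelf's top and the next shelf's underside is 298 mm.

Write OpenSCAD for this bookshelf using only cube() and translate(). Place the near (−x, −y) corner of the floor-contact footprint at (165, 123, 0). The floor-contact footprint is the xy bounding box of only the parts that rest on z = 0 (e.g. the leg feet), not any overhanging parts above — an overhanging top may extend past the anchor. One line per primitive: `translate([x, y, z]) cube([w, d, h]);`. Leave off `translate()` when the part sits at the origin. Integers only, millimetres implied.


translate([165, 123, 0]) cube([33, 324, 1716]);
translate([753, 123, 0]) cube([33, 324, 1716]);
translate([198, 123, 0]) cube([555, 324, 25]);
translate([198, 123, 323]) cube([555, 324, 25]);
translate([198, 123, 646]) cube([555, 324, 25]);
translate([198, 123, 969]) cube([555, 324, 25]);
translate([198, 123, 1292]) cube([555, 324, 25]);
translate([198, 123, 1615]) cube([555, 324, 25]);


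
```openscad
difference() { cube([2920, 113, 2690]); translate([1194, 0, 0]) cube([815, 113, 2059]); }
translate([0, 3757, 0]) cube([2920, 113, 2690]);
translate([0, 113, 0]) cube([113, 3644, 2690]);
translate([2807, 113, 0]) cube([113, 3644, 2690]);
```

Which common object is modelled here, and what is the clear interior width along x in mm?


A single room. The interior width is 2694 mm.

Four walls enclosing a rectangle with a door in the front wall — a room. Outside width 2920 minus two 113 mm walls gives 2694 mm.


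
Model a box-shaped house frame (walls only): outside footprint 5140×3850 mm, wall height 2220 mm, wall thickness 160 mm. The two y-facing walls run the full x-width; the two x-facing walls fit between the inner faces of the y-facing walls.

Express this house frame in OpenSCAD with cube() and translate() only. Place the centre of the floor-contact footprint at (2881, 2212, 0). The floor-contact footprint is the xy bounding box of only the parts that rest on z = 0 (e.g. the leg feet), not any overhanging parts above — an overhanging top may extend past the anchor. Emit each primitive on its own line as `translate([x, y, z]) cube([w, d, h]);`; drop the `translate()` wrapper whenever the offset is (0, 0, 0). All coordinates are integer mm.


translate([311, 287, 0]) cube([5140, 160, 2220]);
translate([311, 3977, 0]) cube([5140, 160, 2220]);
translate([311, 447, 0]) cube([160, 3530, 2220]);
translate([5291, 447, 0]) cube([160, 3530, 2220]);


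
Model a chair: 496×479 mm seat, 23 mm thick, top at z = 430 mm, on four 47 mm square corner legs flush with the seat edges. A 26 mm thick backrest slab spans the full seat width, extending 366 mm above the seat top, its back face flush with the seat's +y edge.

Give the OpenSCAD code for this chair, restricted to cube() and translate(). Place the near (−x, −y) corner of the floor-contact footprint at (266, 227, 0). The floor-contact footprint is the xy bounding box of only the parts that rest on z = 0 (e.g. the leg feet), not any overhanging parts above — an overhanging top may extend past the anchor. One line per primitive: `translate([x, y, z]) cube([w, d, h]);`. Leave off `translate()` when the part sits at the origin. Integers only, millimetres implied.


translate([266, 227, 407]) cube([496, 479, 23]);
translate([266, 227, 0]) cube([47, 47, 407]);
translate([715, 227, 0]) cube([47, 47, 407]);
translate([266, 659, 0]) cube([47, 47, 407]);
translate([715, 659, 0]) cube([47, 47, 407]);
translate([266, 680, 430]) cube([496, 26, 366]);


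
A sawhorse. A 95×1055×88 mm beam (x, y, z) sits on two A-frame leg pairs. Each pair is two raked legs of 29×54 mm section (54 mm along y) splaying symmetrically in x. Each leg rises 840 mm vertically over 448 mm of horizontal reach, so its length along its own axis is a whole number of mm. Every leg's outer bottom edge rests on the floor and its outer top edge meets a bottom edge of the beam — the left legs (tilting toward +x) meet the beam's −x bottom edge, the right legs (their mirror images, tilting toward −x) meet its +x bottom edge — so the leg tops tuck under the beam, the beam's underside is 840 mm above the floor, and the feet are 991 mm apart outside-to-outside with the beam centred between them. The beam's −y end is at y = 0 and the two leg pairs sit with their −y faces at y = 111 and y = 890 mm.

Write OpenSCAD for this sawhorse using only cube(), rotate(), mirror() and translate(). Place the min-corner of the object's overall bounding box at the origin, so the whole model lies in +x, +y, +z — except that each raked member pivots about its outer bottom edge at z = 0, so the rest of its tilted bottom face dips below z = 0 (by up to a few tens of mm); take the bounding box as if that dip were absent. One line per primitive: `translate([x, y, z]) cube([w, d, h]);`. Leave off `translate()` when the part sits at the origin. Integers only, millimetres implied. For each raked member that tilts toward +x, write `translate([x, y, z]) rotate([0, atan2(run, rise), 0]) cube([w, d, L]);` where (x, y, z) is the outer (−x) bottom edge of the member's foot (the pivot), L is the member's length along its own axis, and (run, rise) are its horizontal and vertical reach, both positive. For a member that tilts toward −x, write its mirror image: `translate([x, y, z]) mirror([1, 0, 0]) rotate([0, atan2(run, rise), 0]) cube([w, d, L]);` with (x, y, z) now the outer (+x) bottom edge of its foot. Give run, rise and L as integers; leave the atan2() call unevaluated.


translate([448, 0, 840]) cube([95, 1055, 88]);
translate([0, 111, 0]) rotate([0, atan2(448, 840), 0]) cube([29, 54, 952]);
translate([991, 111, 0]) mirror([1, 0, 0]) rotate([0, atan2(448, 840), 0]) cube([29, 54, 952]);
translate([0, 890, 0]) rotate([0, atan2(448, 840), 0]) cube([29, 54, 952]);
translate([991, 890, 0]) mirror([1, 0, 0]) rotate([0, atan2(448, 840), 0]) cube([29, 54, 952]);


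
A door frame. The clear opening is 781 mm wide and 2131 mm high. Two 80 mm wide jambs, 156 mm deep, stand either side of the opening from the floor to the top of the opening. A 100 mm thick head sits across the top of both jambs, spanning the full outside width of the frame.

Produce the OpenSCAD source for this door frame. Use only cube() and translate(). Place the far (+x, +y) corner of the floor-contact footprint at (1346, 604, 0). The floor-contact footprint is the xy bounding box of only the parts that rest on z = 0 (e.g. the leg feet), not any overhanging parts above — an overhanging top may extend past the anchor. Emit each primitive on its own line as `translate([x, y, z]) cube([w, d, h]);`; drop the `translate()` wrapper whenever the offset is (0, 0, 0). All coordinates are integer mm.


translate([405, 448, 0]) cube([80, 156, 2131]);
translate([1266, 448, 0]) cube([80, 156, 2131]);
translate([405, 448, 2131]) cube([941, 156, 100]);


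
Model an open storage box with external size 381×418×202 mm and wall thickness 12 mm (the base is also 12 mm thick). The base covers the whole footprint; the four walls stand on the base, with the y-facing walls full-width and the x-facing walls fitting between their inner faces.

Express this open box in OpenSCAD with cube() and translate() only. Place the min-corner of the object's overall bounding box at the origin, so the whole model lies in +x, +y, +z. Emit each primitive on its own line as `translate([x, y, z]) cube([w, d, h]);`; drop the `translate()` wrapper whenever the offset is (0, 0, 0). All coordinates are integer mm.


cube([381, 418, 12]);
translate([0, 0, 12]) cube([381, 12, 190]);
translate([0, 406, 12]) cube([381, 12, 190]);
translate([0, 12, 12]) cube([12, 394, 190]);
translate([369, 12, 12]) cube([12, 394, 190]);


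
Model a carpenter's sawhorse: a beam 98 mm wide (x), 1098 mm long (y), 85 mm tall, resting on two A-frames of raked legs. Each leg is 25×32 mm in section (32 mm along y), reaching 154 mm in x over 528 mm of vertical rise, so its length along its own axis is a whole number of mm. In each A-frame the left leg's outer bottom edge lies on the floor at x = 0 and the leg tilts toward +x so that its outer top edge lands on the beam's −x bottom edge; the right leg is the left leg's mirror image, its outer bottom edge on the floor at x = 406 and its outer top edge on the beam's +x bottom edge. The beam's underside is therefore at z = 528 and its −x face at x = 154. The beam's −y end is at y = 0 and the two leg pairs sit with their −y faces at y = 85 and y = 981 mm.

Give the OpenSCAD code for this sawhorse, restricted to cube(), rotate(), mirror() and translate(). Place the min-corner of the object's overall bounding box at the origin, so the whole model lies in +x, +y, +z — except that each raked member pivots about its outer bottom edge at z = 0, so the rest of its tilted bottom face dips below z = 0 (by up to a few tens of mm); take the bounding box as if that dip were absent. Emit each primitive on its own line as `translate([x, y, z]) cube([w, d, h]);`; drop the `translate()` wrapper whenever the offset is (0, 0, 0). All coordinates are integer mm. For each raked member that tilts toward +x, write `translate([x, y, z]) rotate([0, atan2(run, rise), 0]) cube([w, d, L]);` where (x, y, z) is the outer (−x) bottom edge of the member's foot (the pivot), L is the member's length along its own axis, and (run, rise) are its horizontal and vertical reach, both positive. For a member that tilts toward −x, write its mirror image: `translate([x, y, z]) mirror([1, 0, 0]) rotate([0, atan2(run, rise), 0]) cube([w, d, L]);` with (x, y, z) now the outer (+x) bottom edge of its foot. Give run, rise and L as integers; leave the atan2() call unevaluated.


translate([154, 0, 528]) cube([98, 1098, 85]);
translate([0, 85, 0]) rotate([0, atan2(154, 528), 0]) cube([25, 32, 550]);
translate([406, 85, 0]) mirror([1, 0, 0]) rotate([0, atan2(154, 528), 0]) cube([25, 32, 550]);
translate([0, 981, 0]) rotate([0, atan2(154, 528), 0]) cube([25, 32, 550]);
translate([406, 981, 0]) mirror([1, 0, 0]) rotate([0, atan2(154, 528), 0]) cube([25, 32, 550]);


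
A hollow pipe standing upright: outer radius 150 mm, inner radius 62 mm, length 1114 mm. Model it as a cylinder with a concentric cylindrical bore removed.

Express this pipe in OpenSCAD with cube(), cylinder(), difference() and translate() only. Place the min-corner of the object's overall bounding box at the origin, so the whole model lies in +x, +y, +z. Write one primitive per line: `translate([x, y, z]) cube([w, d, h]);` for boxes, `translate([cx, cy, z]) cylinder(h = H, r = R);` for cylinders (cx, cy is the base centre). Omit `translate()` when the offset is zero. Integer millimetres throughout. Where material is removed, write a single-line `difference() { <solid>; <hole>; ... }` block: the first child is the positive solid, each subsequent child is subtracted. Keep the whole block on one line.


difference() { translate([150, 150, 0]) cylinder(h = 1114, r = 150); translate([150, 150, 0]) cylinder(h = 1114, r = 62); }


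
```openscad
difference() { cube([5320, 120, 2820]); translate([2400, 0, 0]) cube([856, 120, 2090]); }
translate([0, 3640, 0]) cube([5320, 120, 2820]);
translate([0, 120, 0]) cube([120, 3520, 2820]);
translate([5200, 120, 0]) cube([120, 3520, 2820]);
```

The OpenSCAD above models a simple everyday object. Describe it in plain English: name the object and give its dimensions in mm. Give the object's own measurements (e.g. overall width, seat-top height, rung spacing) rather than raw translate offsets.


A single room: four walls, each 2820 mm tall and 120 mm thick, enclosing an outside footprint 5320×3760 mm (x × y), no floor or roof. The front and back walls (−y and +y sides) run the full x-width; the side walls fit between their inner faces. A door opening 856 mm wide and 2090 mm tall is cut through the front wall from the floor up, its −x edge 2400 mm from the wall's −x end.


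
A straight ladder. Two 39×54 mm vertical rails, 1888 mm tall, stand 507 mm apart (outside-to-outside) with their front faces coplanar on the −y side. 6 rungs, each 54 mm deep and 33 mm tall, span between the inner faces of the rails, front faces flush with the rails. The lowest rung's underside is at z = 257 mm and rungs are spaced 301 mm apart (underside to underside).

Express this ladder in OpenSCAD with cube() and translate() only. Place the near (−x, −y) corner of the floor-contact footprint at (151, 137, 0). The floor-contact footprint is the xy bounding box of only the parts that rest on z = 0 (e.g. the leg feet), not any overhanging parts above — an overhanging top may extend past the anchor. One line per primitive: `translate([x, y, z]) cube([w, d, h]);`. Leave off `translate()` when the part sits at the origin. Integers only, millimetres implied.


// rung span = 507 - 2*39 = 429
// rung[k] z = 257 + k*301
translate([151, 137, 0]) cube([39, 54, 1888]);
translate([619, 137, 0]) cube([39, 54, 1888]);
translate([190, 137, 257]) cube([429, 54, 33]);
translate([190, 137, 558]) cube([429, 54, 33]);
translate([190, 137, 859]) cube([429, 54, 33]);
translate([190, 137, 1160]) cube([429, 54, 33]);
translate([190, 137, 1461]) cube([429, 54, 33]);
translate([190, 137, 1762]) cube([429, 54, 33]);


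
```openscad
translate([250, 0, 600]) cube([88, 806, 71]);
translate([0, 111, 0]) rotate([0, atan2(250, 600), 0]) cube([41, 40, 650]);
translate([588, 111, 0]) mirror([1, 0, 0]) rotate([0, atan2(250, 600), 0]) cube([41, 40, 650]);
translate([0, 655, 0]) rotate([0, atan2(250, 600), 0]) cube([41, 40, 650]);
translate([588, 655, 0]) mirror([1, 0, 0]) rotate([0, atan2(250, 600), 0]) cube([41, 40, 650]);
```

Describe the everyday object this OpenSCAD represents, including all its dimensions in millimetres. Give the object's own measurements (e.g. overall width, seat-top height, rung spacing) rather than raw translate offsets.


A sawhorse. A 88×806×71 mm beam (x, y, z) sits on two A-frame leg pairs. Each pair is two raked legs of 41×40 mm section (40 mm along y) splaying symmetrically in x. Each leg rises 600 mm vertically over 250 mm of horizontal reach and is 650 mm long along its own axis. Every leg's outer bottom edge rests on the floor and its outer top edge meets a bottom edge of the beam — the left legs (tilting toward +x) meet the beam's −x bottom edge, the right legs (their mirror images, tilting toward −x) meet its +x bottom edge — so the leg tops tuck under the beam, the beam's underside is 600 mm above the floor, and the feet are 588 mm apart outside-to-outside with the beam centred between them. The two leg pairs are set in 111 mm from either end of the beam.


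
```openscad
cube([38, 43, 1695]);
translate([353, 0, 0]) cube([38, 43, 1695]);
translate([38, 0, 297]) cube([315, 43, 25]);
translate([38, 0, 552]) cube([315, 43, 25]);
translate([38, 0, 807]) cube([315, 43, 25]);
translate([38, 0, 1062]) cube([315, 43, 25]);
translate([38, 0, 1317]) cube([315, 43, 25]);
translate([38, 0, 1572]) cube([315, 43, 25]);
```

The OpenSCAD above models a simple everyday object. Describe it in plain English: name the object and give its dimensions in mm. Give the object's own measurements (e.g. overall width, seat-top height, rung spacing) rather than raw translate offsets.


A straight ladder. Two 38×43 mm vertical rails, 1695 mm tall, stand 391 mm apart (outside-to-outside) with their front faces coplanar on the −y side. 6 rungs, each 43 mm deep and 25 mm tall, span between the inner faces of the rails, front faces flush with the rails. The lowest rung's underside is at z = 297 mm and rungs are spaced 255 mm apart (underside to underside).


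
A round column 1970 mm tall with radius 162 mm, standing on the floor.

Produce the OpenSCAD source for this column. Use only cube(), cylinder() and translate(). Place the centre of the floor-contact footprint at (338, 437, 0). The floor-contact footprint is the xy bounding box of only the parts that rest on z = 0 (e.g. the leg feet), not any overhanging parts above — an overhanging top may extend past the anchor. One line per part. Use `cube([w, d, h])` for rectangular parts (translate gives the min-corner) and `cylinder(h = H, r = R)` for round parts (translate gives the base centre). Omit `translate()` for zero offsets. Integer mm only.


translate([338, 437, 0]) cylinder(h = 1970, r = 162);


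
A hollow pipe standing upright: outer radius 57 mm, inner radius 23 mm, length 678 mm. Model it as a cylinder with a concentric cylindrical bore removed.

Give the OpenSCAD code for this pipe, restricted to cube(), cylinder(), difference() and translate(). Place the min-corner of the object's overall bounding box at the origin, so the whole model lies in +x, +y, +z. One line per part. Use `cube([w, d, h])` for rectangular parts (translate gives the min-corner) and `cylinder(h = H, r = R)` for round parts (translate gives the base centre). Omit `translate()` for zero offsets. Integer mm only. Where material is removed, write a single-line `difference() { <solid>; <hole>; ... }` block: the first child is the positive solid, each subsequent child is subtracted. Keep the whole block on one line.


difference() { translate([57, 57, 0]) cylinder(h = 678, r = 57); translate([57, 57, 0]) cylinder(h = 678, r = 23); }


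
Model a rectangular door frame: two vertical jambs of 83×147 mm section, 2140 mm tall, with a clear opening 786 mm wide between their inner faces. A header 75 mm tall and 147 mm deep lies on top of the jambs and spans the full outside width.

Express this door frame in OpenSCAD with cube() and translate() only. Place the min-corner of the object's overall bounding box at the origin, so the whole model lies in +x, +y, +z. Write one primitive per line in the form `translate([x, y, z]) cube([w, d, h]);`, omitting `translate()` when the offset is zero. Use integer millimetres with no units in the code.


cube([83, 147, 2140]);
translate([869, 0, 0]) cube([83, 147, 2140]);
translate([0, 0, 2140]) cube([952, 147, 75]);


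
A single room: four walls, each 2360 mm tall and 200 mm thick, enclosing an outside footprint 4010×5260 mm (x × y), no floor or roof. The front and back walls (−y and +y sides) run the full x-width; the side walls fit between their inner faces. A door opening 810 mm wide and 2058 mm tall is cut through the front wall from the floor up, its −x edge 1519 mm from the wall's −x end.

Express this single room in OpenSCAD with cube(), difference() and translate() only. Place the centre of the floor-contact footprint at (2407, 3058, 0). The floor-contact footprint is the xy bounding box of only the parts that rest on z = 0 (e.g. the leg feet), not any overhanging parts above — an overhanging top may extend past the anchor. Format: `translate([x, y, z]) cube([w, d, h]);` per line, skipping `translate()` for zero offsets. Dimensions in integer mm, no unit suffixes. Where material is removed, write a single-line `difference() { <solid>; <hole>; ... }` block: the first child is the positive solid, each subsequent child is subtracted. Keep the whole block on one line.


difference() { translate([402, 428, 0]) cube([4010, 200, 2360]); translate([1921, 428, 0]) cube([810, 200, 2058]); }
translate([402, 5488, 0]) cube([4010, 200, 2360]);
translate([402, 628, 0]) cube([200, 4860, 2360]);
translate([4212, 628, 0]) cube([200, 4860, 2360]);


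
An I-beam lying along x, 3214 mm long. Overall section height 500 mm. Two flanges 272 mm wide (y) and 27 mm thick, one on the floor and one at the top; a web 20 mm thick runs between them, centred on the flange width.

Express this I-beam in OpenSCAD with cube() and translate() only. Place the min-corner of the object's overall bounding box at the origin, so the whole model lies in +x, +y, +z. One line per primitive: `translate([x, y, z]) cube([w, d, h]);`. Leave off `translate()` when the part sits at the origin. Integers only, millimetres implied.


cube([3214, 272, 27]);
translate([0, 126, 27]) cube([3214, 20, 446]);
translate([0, 0, 473]) cube([3214, 272, 27]);


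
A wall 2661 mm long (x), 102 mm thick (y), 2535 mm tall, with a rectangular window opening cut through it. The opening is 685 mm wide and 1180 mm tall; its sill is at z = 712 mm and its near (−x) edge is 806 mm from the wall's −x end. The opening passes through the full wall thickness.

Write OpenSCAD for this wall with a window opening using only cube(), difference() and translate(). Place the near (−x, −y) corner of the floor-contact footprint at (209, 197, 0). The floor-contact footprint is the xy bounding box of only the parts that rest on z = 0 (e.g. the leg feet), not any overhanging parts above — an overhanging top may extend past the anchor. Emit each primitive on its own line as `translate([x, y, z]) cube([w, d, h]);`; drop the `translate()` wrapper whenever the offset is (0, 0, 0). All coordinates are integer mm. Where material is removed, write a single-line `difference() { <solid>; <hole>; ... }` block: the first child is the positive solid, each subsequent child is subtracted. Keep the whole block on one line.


difference() { translate([209, 197, 0]) cube([2661, 102, 2535]); translate([1015, 197, 712]) cube([685, 102, 1180]); }


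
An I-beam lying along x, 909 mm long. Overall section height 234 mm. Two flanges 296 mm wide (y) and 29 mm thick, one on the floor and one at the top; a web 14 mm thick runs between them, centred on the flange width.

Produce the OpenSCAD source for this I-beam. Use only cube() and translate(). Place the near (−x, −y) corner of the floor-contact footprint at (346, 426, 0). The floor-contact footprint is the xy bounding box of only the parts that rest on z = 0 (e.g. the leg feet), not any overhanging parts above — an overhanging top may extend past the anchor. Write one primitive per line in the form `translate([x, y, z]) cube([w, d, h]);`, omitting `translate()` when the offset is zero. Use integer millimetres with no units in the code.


translate([346, 426, 0]) cube([909, 296, 29]);
translate([346, 567, 29]) cube([909, 14, 176]);
translate([346, 426, 205]) cube([909, 296, 29]);


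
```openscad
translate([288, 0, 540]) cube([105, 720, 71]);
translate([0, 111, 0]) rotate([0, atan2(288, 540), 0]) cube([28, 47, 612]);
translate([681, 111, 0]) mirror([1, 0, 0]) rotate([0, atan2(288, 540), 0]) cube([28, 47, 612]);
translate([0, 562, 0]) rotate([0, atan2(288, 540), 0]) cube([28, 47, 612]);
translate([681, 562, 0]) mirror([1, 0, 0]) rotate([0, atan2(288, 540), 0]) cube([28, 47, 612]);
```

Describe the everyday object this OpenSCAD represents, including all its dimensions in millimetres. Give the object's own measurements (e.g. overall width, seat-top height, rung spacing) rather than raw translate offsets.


A sawhorse. A 105×720×71 mm beam (x, y, z) sits on two A-frame leg pairs. Each pair is two raked legs of 28×47 mm section (47 mm along y) splaying symmetrically in x. Each leg rises 540 mm vertically over 288 mm of horizontal reach and is 612 mm long along its own axis. Every leg's outer bottom edge rests on the floor and its outer top edge meets a bottom edge of the beam — the left legs (tilting toward +x) meet the beam's −x bottom edge, the right legs (their mirror images, tilting toward −x) meet its +x bottom edge — so the leg tops tuck under the beam, the beam's underside is 540 mm above the floor, and the feet are 681 mm apart outside-to-outside with the beam centred between them. The two leg pairs are set in 111 mm from either end of the beam.


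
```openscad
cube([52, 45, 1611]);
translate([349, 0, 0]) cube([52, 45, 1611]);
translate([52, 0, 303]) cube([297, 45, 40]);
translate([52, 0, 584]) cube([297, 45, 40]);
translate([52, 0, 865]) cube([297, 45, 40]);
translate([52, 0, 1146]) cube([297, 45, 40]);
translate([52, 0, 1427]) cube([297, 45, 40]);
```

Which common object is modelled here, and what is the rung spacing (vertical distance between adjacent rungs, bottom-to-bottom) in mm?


A ladder. The rung spacing is 281 mm.

Two tall 52×45 posts with 5 short bars between them — a ladder. Adjacent rungs sit at z = 303 and z = 584, so the spacing is 584 − 303 = 281 mm.


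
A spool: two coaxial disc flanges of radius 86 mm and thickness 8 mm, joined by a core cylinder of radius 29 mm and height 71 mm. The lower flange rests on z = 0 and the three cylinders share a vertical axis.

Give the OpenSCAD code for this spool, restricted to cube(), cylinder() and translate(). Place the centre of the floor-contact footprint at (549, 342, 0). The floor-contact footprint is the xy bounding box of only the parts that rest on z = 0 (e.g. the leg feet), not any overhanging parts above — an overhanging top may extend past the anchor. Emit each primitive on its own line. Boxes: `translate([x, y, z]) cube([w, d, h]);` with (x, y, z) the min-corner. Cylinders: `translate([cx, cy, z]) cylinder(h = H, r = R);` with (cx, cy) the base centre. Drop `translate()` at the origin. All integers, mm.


translate([549, 342, 0]) cylinder(h = 8, r = 86);
translate([549, 342, 8]) cylinder(h = 71, r = 29);
translate([549, 342, 79]) cylinder(h = 8, r = 86);


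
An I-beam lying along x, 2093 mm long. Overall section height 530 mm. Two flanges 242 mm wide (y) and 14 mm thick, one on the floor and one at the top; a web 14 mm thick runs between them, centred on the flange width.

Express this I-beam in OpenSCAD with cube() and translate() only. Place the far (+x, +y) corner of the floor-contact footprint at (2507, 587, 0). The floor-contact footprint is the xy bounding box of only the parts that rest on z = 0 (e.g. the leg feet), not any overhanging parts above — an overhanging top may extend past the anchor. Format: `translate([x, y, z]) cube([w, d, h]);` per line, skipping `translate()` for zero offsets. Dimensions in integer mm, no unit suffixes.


translate([414, 345, 0]) cube([2093, 242, 14]);
translate([414, 459, 14]) cube([2093, 14, 502]);
translate([414, 345, 516]) cube([2093, 242, 14]);


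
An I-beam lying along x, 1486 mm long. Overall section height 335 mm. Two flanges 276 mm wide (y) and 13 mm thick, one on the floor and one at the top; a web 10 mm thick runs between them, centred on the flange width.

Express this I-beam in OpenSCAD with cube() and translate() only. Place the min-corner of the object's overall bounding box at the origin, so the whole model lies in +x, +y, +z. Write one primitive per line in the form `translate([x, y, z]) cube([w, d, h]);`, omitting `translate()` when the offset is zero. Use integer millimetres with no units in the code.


cube([1486, 276, 13]);
translate([0, 133, 13]) cube([1486, 10, 309]);
translate([0, 0, 322]) cube([1486, 276, 13]);


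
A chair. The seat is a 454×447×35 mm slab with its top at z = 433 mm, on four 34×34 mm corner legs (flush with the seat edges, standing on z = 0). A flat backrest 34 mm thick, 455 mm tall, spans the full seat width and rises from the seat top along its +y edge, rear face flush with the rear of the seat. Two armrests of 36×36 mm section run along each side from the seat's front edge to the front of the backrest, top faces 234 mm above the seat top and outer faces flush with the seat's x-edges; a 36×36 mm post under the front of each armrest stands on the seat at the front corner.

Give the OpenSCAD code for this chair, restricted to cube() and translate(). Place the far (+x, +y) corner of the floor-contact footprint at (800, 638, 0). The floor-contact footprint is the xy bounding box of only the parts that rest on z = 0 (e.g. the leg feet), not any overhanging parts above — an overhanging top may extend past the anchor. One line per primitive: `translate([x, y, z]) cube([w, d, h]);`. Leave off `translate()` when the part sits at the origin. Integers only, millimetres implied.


translate([346, 191, 398]) cube([454, 447, 35]);
translate([346, 191, 0]) cube([34, 34, 398]);
translate([766, 191, 0]) cube([34, 34, 398]);
translate([346, 604, 0]) cube([34, 34, 398]);
translate([766, 604, 0]) cube([34, 34, 398]);
translate([346, 604, 433]) cube([454, 34, 455]);
translate([346, 191, 631]) cube([36, 413, 36]);
translate([764, 191, 631]) cube([36, 413, 36]);
translate([346, 191, 433]) cube([36, 36, 198]);
translate([764, 191, 433]) cube([36, 36, 198]);
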